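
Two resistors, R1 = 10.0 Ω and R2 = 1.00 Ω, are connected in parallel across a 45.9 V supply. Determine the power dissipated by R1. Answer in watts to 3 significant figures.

211 W

Every branch has 45.9 V across it, so for R1 the power is simply V²/R.
P_R1 = V² / R1 = (45.9)² / 10.0 Ω = 210.7 W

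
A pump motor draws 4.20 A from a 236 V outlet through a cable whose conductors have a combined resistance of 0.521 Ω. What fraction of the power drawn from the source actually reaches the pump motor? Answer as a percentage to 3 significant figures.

99.1 %

The cable carries the full 4.20 A.
P_line = I² R_line = (4.200)² × 0.521 = 9.190 W
P_source = V I = 236 × 4.200 = 991.2 W; P_load = 982.0 W
η = P_load / P_source = 982.0 / 991.2 = 0.9907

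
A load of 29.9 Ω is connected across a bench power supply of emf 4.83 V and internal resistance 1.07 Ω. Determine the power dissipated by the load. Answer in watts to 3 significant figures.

With r and R in series, I = ε/(r+R); the load dissipates I²R.
I = ε / (r + R) = 4.83 / (1.07 + 29.9) = 0.1560 A
P_load = I² R = (0.1560)² × 29.9 = 0.7272 W

0.727 W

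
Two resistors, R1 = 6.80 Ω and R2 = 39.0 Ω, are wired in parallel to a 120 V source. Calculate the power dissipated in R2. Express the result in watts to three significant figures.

Every branch has 120 V across it, so for R2 the power is simply V²/R.
P_R2 = V² / R2 = (120)² / 39.0 Ω = 369.2 W

369 W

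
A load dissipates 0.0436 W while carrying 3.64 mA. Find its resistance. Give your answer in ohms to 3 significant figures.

The two known quantities fix the third via R = P / I².
R = 0.0436 / (0.003640)² = 3291 Ω

3290 Ω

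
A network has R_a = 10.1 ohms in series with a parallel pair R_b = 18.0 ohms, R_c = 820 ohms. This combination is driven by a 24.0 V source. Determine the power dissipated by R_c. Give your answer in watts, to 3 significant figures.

First combine the parallel branches into one equivalent R_p, then R_a + R_p is a series pair.
R_p = (18.0×820)/(18.0+820) = 17.61 Ω
R_total = 10.1 + 17.61 = 27.71 Ω
I = V / R_total = 24.0 / 27.71 = 0.8660 A
Voltage across the parallel pair: V_p = I × R_p = 0.8660 × 17.61 = 15.25 V
R_c sees V_p directly, so P = V_p² / R_c.
P_R_c = (15.25)² / 820 = 0.2837 W

0.284 W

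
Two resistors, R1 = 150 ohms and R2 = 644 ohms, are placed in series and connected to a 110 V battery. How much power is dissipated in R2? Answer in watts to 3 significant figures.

12.4 W

In a series string the same current flows through every resistor — find that current, then P = I²R for the one we want.
R_total = 150 + 644 = 794.0 Ω
I = V / R_total = 110 / 794.0 = 0.1385 A
P_R2 = I² × R2 = (0.1385)² × 644 = 12.36 W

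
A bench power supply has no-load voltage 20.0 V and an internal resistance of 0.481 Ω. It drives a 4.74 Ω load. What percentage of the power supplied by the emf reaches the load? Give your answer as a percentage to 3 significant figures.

90.8 %

The source delivers εI, of which I²R reaches the load and I²r is lost; since I is common, η = R/(R+r).
η = R / (R + r) = 4.74 / (4.74 + 0.481) = 0.9079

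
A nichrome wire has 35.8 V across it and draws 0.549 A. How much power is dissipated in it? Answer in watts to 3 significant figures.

19.7 W

Since both terminal voltage and current are stated, P = V I gives the power in one step.
P = 35.8 V × 0.5490 A = 19.65 W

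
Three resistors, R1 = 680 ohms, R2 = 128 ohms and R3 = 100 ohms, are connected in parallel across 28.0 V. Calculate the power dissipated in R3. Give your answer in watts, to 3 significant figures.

Parallel branches share the same voltage; P = V²/R gives the branch power in one step.
P_R3 = V² / R3 = (28.0)² / 100 Ω = 7.840 W

7.84 W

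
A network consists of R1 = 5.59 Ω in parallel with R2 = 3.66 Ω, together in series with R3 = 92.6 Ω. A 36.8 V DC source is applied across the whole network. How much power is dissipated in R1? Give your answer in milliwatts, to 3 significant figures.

Reduce the parallel combination to a single R_p; the circuit then becomes R_p in series with the remaining resistor.
R_p = (5.59×3.66)/(5.59+3.66) = 2.212 Ω
R_total = R_p + 92.6 = 2.212 + 92.6 = 94.81 Ω
I = V / R_total = 36.8 / 94.81 = 0.3881 A
Voltage across the parallel pair: V_p = I × R_p = 0.3881 × 2.212 = 0.8585 V
R1 has V_p across it, so P = V_p²/R1.
P_R1 = (0.8585)² / 5.59 = 0.1318 W

132 mW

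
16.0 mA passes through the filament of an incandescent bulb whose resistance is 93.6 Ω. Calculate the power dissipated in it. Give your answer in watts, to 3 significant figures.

Knowing I and R, the power is just I²R — no need to find V first.
P = (0.01600 A)² × 93.6 Ω = 0.02396 W

0.0240 W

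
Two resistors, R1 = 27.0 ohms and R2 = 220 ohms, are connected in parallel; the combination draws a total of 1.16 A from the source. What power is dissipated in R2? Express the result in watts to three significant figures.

3.54 W

We need the common branch voltage; get it from I_total × R_eq, then P = V²/R for the branch.
1/R_eq = 1/27.0 + 1/220 ⇒ R_eq = 24.05 Ω
V = I_total × R_eq = 1.160 × 24.05 = 27.90 V
P_R2 = V² / R2 = (27.90)² / 220 = 3.537 W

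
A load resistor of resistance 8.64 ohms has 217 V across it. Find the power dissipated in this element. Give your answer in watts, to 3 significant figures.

5450 W

We know the drop across the element and its resistance — P = V²/R, one step.
P = (217 V)² / 8.64 Ω = 5450 W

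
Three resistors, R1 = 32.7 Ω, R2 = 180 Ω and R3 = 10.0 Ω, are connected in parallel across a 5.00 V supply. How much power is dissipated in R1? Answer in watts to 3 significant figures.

Parallel branches share the same voltage; P = V²/R gives the branch power in one step.
P_R1 = V² / R1 = (5.00)² / 32.7 Ω = 0.7645 W

0.765 W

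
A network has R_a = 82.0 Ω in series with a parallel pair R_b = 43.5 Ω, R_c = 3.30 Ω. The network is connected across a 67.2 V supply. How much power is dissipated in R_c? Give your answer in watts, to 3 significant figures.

1.78 W

Reduce the parallel pair to R_p first; the network is then a simple series string.
R_p = (43.5×3.30)/(43.5+3.30) = 3.067 Ω
R_total = 82.0 + 3.067 = 85.07 Ω
I = V / R_total = 67.2 / 85.07 = 0.7900 A
Voltage across the parallel pair: V_p = I × R_p = 0.7900 × 3.067 = 2.423 V
R_c is across V_p, so use P = V²/R for that branch.
P_R_c = (2.423)² / 3.30 = 1.779 W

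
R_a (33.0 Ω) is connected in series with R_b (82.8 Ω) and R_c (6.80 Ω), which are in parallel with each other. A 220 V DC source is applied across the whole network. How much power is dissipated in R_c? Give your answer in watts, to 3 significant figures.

182 W

Replace R_b and R_c with their parallel equivalent so the circuit becomes R_a in series with R_p.
R_p = (82.8×6.80)/(82.8+6.80) = 6.284 Ω
R_total = 33.0 + 6.284 = 39.28 Ω
I = V / R_total = 220 / 39.28 = 5.600 A
Voltage across the parallel pair: V_p = I × R_p = 5.600 × 6.284 = 35.19 V
With V_p across R_c, its power is V_p²/R_c.
P_R_c = (35.19)² / 6.80 = 182.1 W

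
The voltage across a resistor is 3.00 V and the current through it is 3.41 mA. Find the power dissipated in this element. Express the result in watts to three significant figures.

With V and I both given, power follows immediately from P = V I.
P = 3.00 V × 0.003410 A = 0.01023 W

0.0102 W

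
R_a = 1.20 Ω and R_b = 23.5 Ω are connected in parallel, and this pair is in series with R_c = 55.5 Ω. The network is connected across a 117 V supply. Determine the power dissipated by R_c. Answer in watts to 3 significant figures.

237 W

Reduce the parallel combination to a single R_p; the circuit then becomes R_p in series with the remaining resistor.
R_p = (1.20×23.5)/(1.20+23.5) = 1.142 Ω
R_total = R_p + 55.5 = 1.142 + 55.5 = 56.64 Ω
I = V / R_total = 117 / 56.64 = 2.066 A
All the supply current flows through R_c; use P = I²R_c.
P_R_c = (2.066)² × 55.5 = 236.8 W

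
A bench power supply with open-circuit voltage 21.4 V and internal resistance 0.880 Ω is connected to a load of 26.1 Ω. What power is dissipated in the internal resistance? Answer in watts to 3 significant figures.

0.554 W

The source's internal resistance is just another series element carrying I; its dissipation is I²r.
I = ε / (r + R) = 21.4 / (0.880 + 26.1) = 0.7932 A
P_int = I² r = (0.7932)² × 0.880 = 0.5536 W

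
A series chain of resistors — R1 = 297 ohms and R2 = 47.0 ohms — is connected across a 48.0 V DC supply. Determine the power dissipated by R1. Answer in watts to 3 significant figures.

5.78 W

Series elements share the same current, so find I first, then use P = I²R.
R_total = 297 + 47.0 = 344.0 Ω
I = V / R_total = 48.0 / 344.0 = 0.1395 A
P_R1 = I² × R1 = (0.1395)² × 297 = 5.783 W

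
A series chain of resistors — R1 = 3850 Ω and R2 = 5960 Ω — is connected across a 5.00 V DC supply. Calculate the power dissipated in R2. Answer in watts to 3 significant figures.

0.00155 W

Series elements share the same current, so find I first, then use P = I²R.
R_total = 3850 + 5960 = 9810 Ω
I = V / R_total = 5.00 / 9810 = 0.0005097 A
P_R2 = I² × R2 = (0.0005097)² × 5960 = 0.001548 W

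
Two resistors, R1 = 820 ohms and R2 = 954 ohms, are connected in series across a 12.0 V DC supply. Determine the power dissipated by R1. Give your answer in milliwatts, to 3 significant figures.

Every series element carries the same I. Get I from the total resistance, then P = I² × R1.
R_total = 820 + 954 = 1774 Ω
I = V / R_total = 12.0 / 1774 = 0.006764 A
P_R1 = I² × R1 = (0.006764)² × 820 = 0.03752 W

37.5 mW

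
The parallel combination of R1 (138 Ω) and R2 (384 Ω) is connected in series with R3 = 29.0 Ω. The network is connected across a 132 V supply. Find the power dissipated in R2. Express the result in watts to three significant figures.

Reduce the parallel combination to a single R_p; the circuit then becomes R_p in series with the remaining resistor.
R_p = (138×384)/(138+384) = 101.5 Ω
R_total = R_p + 29.0 = 101.5 + 29.0 = 130.5 Ω
I = V / R_total = 132 / 130.5 = 1.011 A
Voltage across the parallel pair: V_p = I × R_p = 1.011 × 101.5 = 102.7 V
Use P = V²/R for R2 with V = V_p.
P_R2 = (102.7)² / 384 = 27.45 W

27.5 W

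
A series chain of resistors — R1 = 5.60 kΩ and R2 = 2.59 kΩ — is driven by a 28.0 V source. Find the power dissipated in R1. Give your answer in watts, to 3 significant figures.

Every series element carries the same I. Get I from the total resistance, then P = I² × R1.
R_total = (5.60 + 2.59) kΩ = 8190 Ω
I = V / R_total = 28.0 / 8190 = 0.003419 A
P_R1 = I² × R1 = (0.003419)² × 5600 = 0.06545 W

0.0655 W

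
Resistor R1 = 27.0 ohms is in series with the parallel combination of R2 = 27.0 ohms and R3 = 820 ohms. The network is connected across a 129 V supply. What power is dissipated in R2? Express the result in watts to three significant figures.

First combine the parallel branches into one equivalent R_p, then R1 + R_p is a series pair.
R_p = (27.0×820)/(27.0+820) = 26.14 Ω
R_total = 27.0 + 26.14 = 53.14 Ω
I = V / R_total = 129 / 53.14 = 2.428 A
Voltage across the parallel pair: V_p = I × R_p = 2.428 × 26.14 = 63.46 V
With V_p across R2, its power is V_p²/R2.
P_R2 = (63.46)² / 27.0 = 149.1 W

149 W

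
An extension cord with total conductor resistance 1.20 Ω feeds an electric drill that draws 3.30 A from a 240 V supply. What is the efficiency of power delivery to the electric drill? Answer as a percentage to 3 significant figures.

The extension cord carries the full 3.30 A.
P_line = I² R_line = (3.300)² × 1.20 = 13.07 W
P_source = V I = 240 × 3.300 = 792.0 W; P_load = 778.9 W
η = P_load / P_source = 778.9 / 792.0 = 0.9835

98.3 %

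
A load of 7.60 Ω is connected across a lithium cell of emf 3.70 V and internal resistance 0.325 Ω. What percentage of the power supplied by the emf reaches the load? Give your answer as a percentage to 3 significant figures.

η = P_load/(P_load+P_int) = I²R/(I²R+I²r) = R/(R+r) — the I² cancels for series elements.
η = R / (R + r) = 7.60 / (7.60 + 0.325) = 0.9590

95.9 %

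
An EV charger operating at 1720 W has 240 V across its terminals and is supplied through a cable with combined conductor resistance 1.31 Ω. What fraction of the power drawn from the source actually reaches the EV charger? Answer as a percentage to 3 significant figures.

I = P / V = 1720 / 240 = 7.167 A through the cable.
P_line = I² R_line = (7.167)² × 1.31 = 67.28 W
P_source = P_load + P_line = 1720 + 67.28 = 1787 W
η = P_load / P_source = 1720 / 1787 = 0.9624

96.2 %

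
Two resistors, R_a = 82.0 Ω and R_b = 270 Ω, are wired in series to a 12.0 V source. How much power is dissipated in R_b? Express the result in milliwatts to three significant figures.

314 mW

Since the resistors are in series they all carry the loop current I = V/R_total; the power in any one is I²R.
R_total = 82.0 + 270 = 352.0 Ω
I = V / R_total = 12.0 / 352.0 = 0.03409 A
P_R_b = I² × R_b = (0.03409)² × 270 = 0.3138 W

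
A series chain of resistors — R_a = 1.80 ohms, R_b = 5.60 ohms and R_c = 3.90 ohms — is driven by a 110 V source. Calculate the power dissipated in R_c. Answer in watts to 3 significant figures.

370 W

Series elements share the same current, so find I first, then use P = I²R.
R_total = 1.80 + 5.60 + 3.90 = 11.30 Ω
I = V / R_total = 110 / 11.30 = 9.735 A
P_R_c = I² × R_c = (9.735)² × 3.90 = 369.6 W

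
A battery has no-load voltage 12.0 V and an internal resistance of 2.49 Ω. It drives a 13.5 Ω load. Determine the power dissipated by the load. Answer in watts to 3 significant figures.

Load and internal resistance form a series loop — compute the loop current, then the load power via I²R.
I = ε / (r + R) = 12.0 / (2.49 + 13.5) = 0.7505 A
P_load = I² R = (0.7505)² × 13.5 = 7.603 W

7.60 W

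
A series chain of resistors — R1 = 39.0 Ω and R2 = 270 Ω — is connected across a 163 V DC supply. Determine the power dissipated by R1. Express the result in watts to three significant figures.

Since the resistors are in series they all carry the loop current I = V/R_total; the power in any one is I²R.
R_total = 39.0 + 270 = 309.0 Ω
I = V / R_total = 163 / 309.0 = 0.5275 A
P_R1 = I² × R1 = (0.5275)² × 39.0 = 10.85 W

10.9 W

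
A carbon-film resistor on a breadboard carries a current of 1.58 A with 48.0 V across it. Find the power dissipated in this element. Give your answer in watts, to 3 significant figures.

75.8 W

Since both terminal voltage and current are stated, P = V I gives the power in one step.
P = 48.0 V × 1.580 A = 75.84 W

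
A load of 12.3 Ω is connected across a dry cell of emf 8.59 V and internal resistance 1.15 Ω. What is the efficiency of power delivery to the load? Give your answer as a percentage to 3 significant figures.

Both r and R carry the same current, so the power split is just the resistance split: η = R/(R+r).
η = R / (R + r) = 12.3 / (12.3 + 1.15) = 0.9145

91.4 %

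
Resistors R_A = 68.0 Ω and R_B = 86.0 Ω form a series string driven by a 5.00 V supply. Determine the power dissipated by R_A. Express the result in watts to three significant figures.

Every series element carries the same I. Get I from the total resistance, then P = I² × R_A.
R_total = 68.0 + 86.0 = 154.0 Ω
I = V / R_total = 5.00 / 154.0 = 0.03247 A
P_R_A = I² × R_A = (0.03247)² × 68.0 = 0.07168 W

0.0717 W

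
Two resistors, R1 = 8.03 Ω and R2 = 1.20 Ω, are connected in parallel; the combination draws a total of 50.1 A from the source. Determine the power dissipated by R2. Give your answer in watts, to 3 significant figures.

Parallel branches share V, not I — compute V via R_eq, then use V²/R for the target branch.
1/R_eq = 1/8.03 + 1/1.20 ⇒ R_eq = 1.044 Ω
V = I_total × R_eq = 50.10 × 1.044 = 52.30 V
P_R2 = V² / R2 = (52.30)² / 1.20 = 2280 W

2280 W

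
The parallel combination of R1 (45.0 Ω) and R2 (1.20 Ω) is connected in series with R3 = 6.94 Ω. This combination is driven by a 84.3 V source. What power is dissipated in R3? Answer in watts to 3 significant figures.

750 W

First find R_p for the parallel pair, then treat R_p + R3 as a series loop.
R_p = (45.0×1.20)/(45.0+1.20) = 1.169 Ω
R_total = R_p + 6.94 = 1.169 + 6.94 = 8.109 Ω
I = V / R_total = 84.3 / 8.109 = 10.40 A
R3 is the series element, so its power is I²R.
P_R3 = (10.40)² × 6.94 = 750.1 W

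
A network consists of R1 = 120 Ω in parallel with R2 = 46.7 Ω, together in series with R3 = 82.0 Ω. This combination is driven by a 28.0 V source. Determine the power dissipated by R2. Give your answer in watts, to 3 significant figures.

1.42 W

Combine R1 and R2 into their parallel equivalent first, reducing the network to two series resistors.
R_p = (120×46.7)/(120+46.7) = 33.62 Ω
R_total = R_p + 82.0 = 33.62 + 82.0 = 115.6 Ω
I = V / R_total = 28.0 / 115.6 = 0.2422 A
Voltage across the parallel pair: V_p = I × R_p = 0.2422 × 33.62 = 8.141 V
R2 sits across V_p; its power is V_p²/R.
P_R2 = (8.141)² / 46.7 = 1.419 W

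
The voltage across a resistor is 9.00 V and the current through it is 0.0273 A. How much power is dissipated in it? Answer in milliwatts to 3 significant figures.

246 mW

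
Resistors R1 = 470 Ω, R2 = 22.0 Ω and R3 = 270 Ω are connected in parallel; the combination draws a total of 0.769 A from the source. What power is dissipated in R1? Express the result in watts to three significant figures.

0.478 W

The branches share the same voltage, but only the total current is given — find V from the equivalent resistance first.
1/R_eq = 1/470 + 1/22.0 + 1/270 ⇒ R_eq = 19.50 Ω
V = I_total × R_eq = 0.7690 × 19.50 = 14.99 V
P_R1 = V² / R1 = (14.99)² / 470 = 0.4784 W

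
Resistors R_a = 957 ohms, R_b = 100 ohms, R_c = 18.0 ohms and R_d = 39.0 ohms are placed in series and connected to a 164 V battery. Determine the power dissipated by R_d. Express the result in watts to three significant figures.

Series elements share the same current, so find I first, then use P = I²R.
R_total = 957 + 100 + 18.0 + 39.0 = 1114 Ω
I = V / R_total = 164 / 1114 = 0.1472 A
P_R_d = I² × R_d = (0.1472)² × 39.0 = 0.8452 W

0.845 W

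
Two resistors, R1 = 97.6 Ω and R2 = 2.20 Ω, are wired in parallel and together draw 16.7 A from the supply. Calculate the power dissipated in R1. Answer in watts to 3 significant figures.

Only the total current is stated, so first find the parallel equivalent to get the voltage across the combination.
1/R_eq = 1/97.6 + 1/2.20 ⇒ R_eq = 2.152 Ω
V = I_total × R_eq = 16.70 × 2.152 = 35.93 V
P_R1 = V² / R1 = (35.93)² / 97.6 = 13.23 W

13.2 W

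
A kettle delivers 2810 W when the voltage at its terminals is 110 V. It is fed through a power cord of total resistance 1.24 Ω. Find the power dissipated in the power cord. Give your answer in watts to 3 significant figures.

Only the current and the line resistance are needed for the I²R loss.
I = P / V = 2810 / 110 = 25.55 A through the power cord.
P_line = I² R_line = (25.55)² × 1.24 = 809.2 W

809 W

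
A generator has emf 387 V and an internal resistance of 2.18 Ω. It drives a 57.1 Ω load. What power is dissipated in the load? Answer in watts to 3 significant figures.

Load and internal resistance form a series loop — compute the loop current, then the load power via I²R.
I = ε / (r + R) = 387 / (2.18 + 57.1) = 6.528 A
P_load = I² R = (6.528)² × 57.1 = 2434 W

2430 W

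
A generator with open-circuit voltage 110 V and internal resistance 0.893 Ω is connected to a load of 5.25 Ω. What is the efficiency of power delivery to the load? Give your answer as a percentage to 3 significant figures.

85.5 %

Efficiency is P_load / P_total. With a series r and R sharing the same I, P = I²R for each, so η = R/(R+r).
η = R / (R + r) = 5.25 / (5.25 + 0.893) = 0.8546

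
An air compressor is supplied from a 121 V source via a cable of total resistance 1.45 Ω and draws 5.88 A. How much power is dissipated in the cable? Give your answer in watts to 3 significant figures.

50.1 W

Line loss is just I²R for the cable — we know both I and R_line directly.
The cable carries the full 5.88 A.
P_line = I² R_line = (5.880)² × 1.45 = 50.13 W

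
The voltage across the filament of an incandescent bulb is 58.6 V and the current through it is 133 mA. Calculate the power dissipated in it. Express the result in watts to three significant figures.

Since both terminal voltage and current are stated, P = V I gives the power in one step.
P = 58.6 V × 0.1330 A = 7.794 W

7.79 W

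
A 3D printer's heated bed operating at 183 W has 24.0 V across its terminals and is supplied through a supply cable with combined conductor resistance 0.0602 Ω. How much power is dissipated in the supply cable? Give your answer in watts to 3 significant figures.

The supply cable and load are in series, so the same current flows in both; the loss is I²R_line.
I = P / V = 183 / 24.0 = 7.625 A through the supply cable.
P_line = I² R_line = (7.625)² × 0.0602 = 3.500 W

3.50 W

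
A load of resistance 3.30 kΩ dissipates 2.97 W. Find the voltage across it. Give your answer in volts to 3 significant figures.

99.0 V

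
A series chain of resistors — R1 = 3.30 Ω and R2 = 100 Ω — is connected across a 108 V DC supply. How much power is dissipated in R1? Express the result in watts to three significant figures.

The current is common to all series resistors; compute it, then apply P = I²R for the target.
R_total = 3.30 + 100 = 103.3 Ω
I = V / R_total = 108 / 103.3 = 1.045 A
P_R1 = I² × R1 = (1.045)² × 3.30 = 3.607 W

3.61 W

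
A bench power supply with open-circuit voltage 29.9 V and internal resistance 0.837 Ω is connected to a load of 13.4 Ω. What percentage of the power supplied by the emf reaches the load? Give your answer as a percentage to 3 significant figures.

η = P_load/(P_load+P_int) = I²R/(I²R+I²r) = R/(R+r) — the I² cancels for series elements.
η = R / (R + r) = 13.4 / (13.4 + 0.837) = 0.9412

94.1 %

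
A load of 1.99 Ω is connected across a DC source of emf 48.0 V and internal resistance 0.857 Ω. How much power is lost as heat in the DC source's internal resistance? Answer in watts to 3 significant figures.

244 W

The internal resistance carries the same current as the load; P_int = I²r.
I = ε / (r + R) = 48.0 / (0.857 + 1.99) = 16.86 A
P_int = I² r = (16.86)² × 0.857 = 243.6 W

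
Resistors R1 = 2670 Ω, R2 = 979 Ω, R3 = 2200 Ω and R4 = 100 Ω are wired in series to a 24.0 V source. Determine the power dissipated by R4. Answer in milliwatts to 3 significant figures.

1.63 mW

Series elements share the same current, so find I first, then use P = I²R.
R_total = 2670 + 979 + 2200 + 100 = 5949 Ω
I = V / R_total = 24.0 / 5949 = 0.004034 A
P_R4 = I² × R4 = (0.004034)² × 100 = 0.001628 W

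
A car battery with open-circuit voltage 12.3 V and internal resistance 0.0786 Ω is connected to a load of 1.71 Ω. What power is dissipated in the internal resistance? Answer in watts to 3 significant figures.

3.72 W

The internal resistance carries the same current as the load; P_int = I²r.
I = ε / (r + R) = 12.3 / (0.0786 + 1.71) = 6.877 A
P_int = I² r = (6.877)² × 0.0786 = 3.717 W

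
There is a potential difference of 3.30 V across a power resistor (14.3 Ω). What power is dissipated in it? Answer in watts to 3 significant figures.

0.762 W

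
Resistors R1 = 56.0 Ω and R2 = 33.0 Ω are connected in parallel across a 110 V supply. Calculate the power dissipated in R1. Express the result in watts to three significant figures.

216 W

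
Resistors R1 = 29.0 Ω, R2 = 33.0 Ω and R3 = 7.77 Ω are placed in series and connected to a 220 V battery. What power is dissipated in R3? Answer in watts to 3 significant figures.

Series elements share the same current, so find I first, then use P = I²R.
R_total = 29.0 + 33.0 + 7.77 = 69.77 Ω
I = V / R_total = 220 / 69.77 = 3.153 A
P_R3 = I² × R3 = (3.153)² × 7.77 = 77.26 W

77.3 W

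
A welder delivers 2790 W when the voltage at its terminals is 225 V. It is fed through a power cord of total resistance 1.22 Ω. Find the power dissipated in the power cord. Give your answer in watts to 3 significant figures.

188 W

Only the current and the line resistance are needed for the I²R loss.
I = P / V = 2790 / 225 = 12.40 A through the power cord.
P_line = I² R_line = (12.40)² × 1.22 = 187.6 W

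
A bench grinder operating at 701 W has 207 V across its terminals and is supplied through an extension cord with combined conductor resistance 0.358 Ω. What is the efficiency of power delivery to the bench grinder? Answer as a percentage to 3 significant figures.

99.4 %

I = P / V = 701 / 207 = 3.386 A through the extension cord.
P_line = I² R_line = (3.386)² × 0.358 = 4.106 W
P_source = P_load + P_line = 701.0 + 4.106 = 705.1 W
η = P_load / P_source = 701.0 / 705.1 = 0.9942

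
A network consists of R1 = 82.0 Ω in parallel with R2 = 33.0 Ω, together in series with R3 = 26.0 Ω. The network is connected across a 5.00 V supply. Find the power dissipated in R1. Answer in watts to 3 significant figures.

0.0688 W

Collapse the R1‖R2 pair into one equivalent R_p; then R_p and R3 form a series string.
R_p = (82.0×33.0)/(82.0+33.0) = 23.53 Ω
R_total = R_p + 26.0 = 23.53 + 26.0 = 49.53 Ω
I = V / R_total = 5.00 / 49.53 = 0.1009 A
Voltage across the parallel pair: V_p = I × R_p = 0.1009 × 23.53 = 2.375 V
R1 sits across V_p; its power is V_p²/R.
P_R1 = (2.375)² / 82.0 = 0.06881 W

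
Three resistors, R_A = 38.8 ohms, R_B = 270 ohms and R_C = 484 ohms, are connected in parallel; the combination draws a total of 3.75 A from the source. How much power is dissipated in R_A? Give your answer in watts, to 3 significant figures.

Parallel branches share V, not I — compute V via R_eq, then use V²/R for the target branch.
1/R_eq = 1/38.8 + 1/270 + 1/484 ⇒ R_eq = 31.70 Ω
V = I_total × R_eq = 3.750 × 31.70 = 118.9 V
P_R_A = V² / R_A = (118.9)² / 38.8 = 364.3 W

364 W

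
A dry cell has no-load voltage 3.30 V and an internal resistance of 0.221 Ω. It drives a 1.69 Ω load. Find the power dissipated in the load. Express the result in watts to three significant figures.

5.04 W

Load and internal resistance form a series loop — compute the loop current, then the load power via I²R.
I = ε / (r + R) = 3.30 / (0.221 + 1.69) = 1.727 A
P_load = I² R = (1.727)² × 1.69 = 5.040 W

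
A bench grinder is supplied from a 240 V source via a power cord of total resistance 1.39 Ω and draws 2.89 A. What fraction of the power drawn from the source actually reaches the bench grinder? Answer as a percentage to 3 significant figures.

The power cord carries the full 2.89 A.
P_line = I² R_line = (2.890)² × 1.39 = 11.61 W
P_source = V I = 240 × 2.890 = 693.6 W; P_load = 682.0 W
η = P_load / P_source = 682.0 / 693.6 = 0.9833

98.3 %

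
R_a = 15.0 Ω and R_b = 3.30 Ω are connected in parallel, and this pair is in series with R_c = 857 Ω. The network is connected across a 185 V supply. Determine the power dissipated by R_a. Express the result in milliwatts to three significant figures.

Combine R_a and R_b into their parallel equivalent first, reducing the network to two series resistors.
R_p = (15.0×3.30)/(15.0+3.30) = 2.705 Ω
R_total = R_p + 857 = 2.705 + 857 = 859.7 Ω
I = V / R_total = 185 / 859.7 = 0.2152 A
Voltage across the parallel pair: V_p = I × R_p = 0.2152 × 2.705 = 0.5821 V
Use P = V²/R for R_a with V = V_p.
P_R_a = (0.5821)² / 15.0 = 0.02259 W

22.6 mW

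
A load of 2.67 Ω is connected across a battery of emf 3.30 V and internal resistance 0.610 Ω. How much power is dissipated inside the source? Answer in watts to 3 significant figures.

0.617 W

The source's internal resistance is just another series element carrying I; its dissipation is I²r.
I = ε / (r + R) = 3.30 / (0.610 + 2.67) = 1.006 A
P_int = I² r = (1.006)² × 0.610 = 0.6175 W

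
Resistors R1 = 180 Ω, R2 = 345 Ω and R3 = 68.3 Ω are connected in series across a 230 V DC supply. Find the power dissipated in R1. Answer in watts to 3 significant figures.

27.1 W

Series elements share the same current, so find I first, then use P = I²R.
R_total = 180 + 345 + 68.3 = 593.3 Ω
I = V / R_total = 230 / 593.3 = 0.3877 A
P_R1 = I² × R1 = (0.3877)² × 180 = 27.05 W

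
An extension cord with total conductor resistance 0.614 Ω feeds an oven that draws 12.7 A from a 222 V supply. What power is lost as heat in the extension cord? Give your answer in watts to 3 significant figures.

Only the current and the line resistance are needed for the I²R loss.
The extension cord carries the full 12.7 A.
P_line = I² R_line = (12.70)² × 0.614 = 99.03 W

99.0 W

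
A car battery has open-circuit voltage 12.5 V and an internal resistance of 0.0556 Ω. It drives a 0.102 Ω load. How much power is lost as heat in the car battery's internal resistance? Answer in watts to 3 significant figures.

350 W

Internal loss is I²r, with I set by the total series resistance r+R.
I = ε / (r + R) = 12.5 / (0.0556 + 0.102) = 79.31 A
P_int = I² r = (79.31)² × 0.0556 = 349.8 W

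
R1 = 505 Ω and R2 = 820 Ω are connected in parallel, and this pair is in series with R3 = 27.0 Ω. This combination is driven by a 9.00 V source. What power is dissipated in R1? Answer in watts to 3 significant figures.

Collapse the R1‖R2 pair into one equivalent R_p; then R_p and R3 form a series string.
R_p = (505×820)/(505+820) = 312.5 Ω
R_total = R_p + 27.0 = 312.5 + 27.0 = 339.5 Ω
I = V / R_total = 9.00 / 339.5 = 0.02651 A
Voltage across the parallel pair: V_p = I × R_p = 0.02651 × 312.5 = 8.284 V
R1 sits across V_p; its power is V_p²/R.
P_R1 = (8.284)² / 505 = 0.1359 W

0.136 W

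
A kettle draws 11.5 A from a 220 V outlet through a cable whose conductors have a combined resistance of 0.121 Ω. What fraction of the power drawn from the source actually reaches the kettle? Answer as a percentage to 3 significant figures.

99.4 %

The cable carries the full 11.5 A.
P_line = I² R_line = (11.50)² × 0.121 = 16.00 W
P_source = V I = 220 × 11.50 = 2530 W; P_load = 2514 W
η = P_load / P_source = 2514 / 2530 = 0.9937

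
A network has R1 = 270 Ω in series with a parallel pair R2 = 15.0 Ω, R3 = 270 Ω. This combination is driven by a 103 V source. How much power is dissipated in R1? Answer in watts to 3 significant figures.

35.5 W

Replace R2 and R3 with their parallel equivalent so the circuit becomes R1 in series with R_p.
R_p = (15.0×270)/(15.0+270) = 14.21 Ω
R_total = 270 + 14.21 = 284.2 Ω
I = V / R_total = 103 / 284.2 = 0.3624 A
All the current flows through R1; use P = I²R.
P_R1 = (0.3624)² × 270 = 35.46 W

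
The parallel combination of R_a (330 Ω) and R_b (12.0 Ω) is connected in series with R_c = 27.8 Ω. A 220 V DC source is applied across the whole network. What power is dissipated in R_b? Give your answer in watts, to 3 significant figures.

Combine R_a and R_b into their parallel equivalent first, reducing the network to two series resistors.
R_p = (330×12.0)/(330+12.0) = 11.58 Ω
R_total = R_p + 27.8 = 11.58 + 27.8 = 39.38 Ω
I = V / R_total = 220 / 39.38 = 5.587 A
Voltage across the parallel pair: V_p = I × R_p = 5.587 × 11.58 = 64.69 V
R_b sits across V_p; its power is V_p²/R.
P_R_b = (64.69)² / 12.0 = 348.7 W

349 W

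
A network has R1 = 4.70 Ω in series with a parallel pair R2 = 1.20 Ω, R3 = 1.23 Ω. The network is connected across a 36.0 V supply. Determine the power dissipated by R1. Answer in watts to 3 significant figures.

Replace R2 and R3 with their parallel equivalent so the circuit becomes R1 in series with R_p.
R_p = (1.20×1.23)/(1.20+1.23) = 0.6074 Ω
R_total = 4.70 + 0.6074 = 5.307 Ω
I = V / R_total = 36.0 / 5.307 = 6.783 A
All the current flows through R1; use P = I²R.
P_R1 = (6.783)² × 4.70 = 216.2 W

216 W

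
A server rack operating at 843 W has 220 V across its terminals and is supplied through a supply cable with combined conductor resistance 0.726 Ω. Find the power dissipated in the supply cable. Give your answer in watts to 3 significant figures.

10.7 W

Only the current and the line resistance are needed for the I²R loss.
I = P / V = 843 / 220 = 3.832 A through the supply cable.
P_line = I² R_line = (3.832)² × 0.726 = 10.66 W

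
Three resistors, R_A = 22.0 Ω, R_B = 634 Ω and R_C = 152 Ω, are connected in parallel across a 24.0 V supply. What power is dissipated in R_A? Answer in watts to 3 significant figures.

Parallel branches share the same voltage; P = V²/R gives the branch power in one step.
P_R_A = V² / R_A = (24.0)² / 22.0 Ω = 26.18 W

26.2 W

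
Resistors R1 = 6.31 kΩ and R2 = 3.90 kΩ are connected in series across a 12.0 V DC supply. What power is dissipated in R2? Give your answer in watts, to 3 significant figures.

0.00539 W

In a series string the same current flows through every resistor — find that current, then P = I²R for the one we want.
R_total = (6.31 + 3.90) kΩ = 10210 Ω
I = V / R_total = 12.0 / 10210 = 0.001175 A
P_R2 = I² × R2 = (0.001175)² × 3900 = 0.005387 W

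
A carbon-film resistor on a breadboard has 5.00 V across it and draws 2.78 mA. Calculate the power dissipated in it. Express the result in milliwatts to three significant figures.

13.9 mW

With V and I both given, power follows immediately from P = V I.
P = 5.00 V × 0.002780 A = 0.01390 W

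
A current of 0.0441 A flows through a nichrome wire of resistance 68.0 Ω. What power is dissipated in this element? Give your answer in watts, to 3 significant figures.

0.132 W

The current through and the resistance of the element are both given; use P = I²R.
P = (0.04410 A)² × 68.0 Ω = 0.1322 W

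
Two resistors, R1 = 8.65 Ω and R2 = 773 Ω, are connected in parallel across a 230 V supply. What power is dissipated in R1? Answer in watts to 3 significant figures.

6120 W

The supply voltage appears across each parallel branch — just use P = V²/R1.
P_R1 = V² / R1 = (230)² / 8.65 Ω = 6116 W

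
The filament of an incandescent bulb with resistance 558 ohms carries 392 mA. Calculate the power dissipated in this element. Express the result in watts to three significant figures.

85.7 W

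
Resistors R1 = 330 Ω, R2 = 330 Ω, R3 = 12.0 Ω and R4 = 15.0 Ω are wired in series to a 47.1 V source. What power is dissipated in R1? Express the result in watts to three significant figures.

1.55 W

Since the resistors are in series they all carry the loop current I = V/R_total; the power in any one is I²R.
R_total = 330 + 330 + 12.0 + 15.0 = 687.0 Ω
I = V / R_total = 47.1 / 687.0 = 0.06856 A
P_R1 = I² × R1 = (0.06856)² × 330 = 1.551 W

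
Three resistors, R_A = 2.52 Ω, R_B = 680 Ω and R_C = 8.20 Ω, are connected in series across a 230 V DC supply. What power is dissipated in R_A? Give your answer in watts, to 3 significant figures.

0.279 W

Every series element carries the same I. Get I from the total resistance, then P = I² × R_A.
R_total = 2.52 + 680 + 8.20 = 690.7 Ω
I = V / R_total = 230 / 690.7 = 0.3330 A
P_R_A = I² × R_A = (0.3330)² × 2.52 = 0.2794 W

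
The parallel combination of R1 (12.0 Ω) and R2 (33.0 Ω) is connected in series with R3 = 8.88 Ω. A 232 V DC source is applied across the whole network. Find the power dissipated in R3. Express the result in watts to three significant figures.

1530 W

Reduce the parallel combination to a single R_p; the circuit then becomes R_p in series with the remaining resistor.
R_p = (12.0×33.0)/(12.0+33.0) = 8.800 Ω
R_total = R_p + 8.88 = 8.800 + 8.88 = 17.68 Ω
I = V / R_total = 232 / 17.68 = 13.12 A
All the supply current flows through R3; use P = I²R3.
P_R3 = (13.12)² × 8.88 = 1529 W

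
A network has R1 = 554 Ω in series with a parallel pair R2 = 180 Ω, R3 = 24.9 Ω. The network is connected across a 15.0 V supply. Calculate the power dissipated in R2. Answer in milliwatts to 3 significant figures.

1.80 mW

Replace R2 and R3 with their parallel equivalent so the circuit becomes R1 in series with R_p.
R_p = (180×24.9)/(180+24.9) = 21.87 Ω
R_total = 554 + 21.87 = 575.9 Ω
I = V / R_total = 15.0 / 575.9 = 0.02605 A
Voltage across the parallel pair: V_p = I × R_p = 0.02605 × 21.87 = 0.5698 V
R2 sees V_p directly, so P = V_p² / R2.
P_R2 = (0.5698)² / 180 = 0.001803 W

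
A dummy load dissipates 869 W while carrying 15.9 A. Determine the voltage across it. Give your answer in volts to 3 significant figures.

54.7 V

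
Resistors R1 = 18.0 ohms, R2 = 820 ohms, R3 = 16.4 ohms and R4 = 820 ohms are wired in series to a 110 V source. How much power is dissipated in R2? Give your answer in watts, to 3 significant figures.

In a series string the same current flows through every resistor — find that current, then P = I²R for the one we want.
R_total = 18.0 + 820 + 16.4 + 820 = 1674 Ω
I = V / R_total = 110 / 1674 = 0.06570 A
P_R2 = I² × R2 = (0.06570)² × 820 = 3.539 W

3.54 W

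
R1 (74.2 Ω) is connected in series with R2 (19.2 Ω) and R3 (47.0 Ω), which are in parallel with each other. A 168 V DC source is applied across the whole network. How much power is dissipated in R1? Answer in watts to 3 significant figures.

271 W

First combine the parallel branches into one equivalent R_p, then R1 + R_p is a series pair.
R_p = (19.2×47.0)/(19.2+47.0) = 13.63 Ω
R_total = 74.2 + 13.63 = 87.83 Ω
I = V / R_total = 168 / 87.83 = 1.913 A
The full supply current passes through R1: P = I²R.
P_R1 = (1.913)² × 74.2 = 271.5 W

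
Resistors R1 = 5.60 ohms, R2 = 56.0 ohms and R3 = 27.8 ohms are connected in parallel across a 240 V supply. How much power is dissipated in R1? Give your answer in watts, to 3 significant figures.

10300 W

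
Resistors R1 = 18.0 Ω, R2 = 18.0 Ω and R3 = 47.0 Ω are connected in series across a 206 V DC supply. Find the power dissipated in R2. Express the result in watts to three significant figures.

111 W

In a series string the same current flows through every resistor — find that current, then P = I²R for the one we want.
R_total = 18.0 + 18.0 + 47.0 = 83.00 Ω
I = V / R_total = 206 / 83.00 = 2.482 A
P_R2 = I² × R2 = (2.482)² × 18.0 = 110.9 W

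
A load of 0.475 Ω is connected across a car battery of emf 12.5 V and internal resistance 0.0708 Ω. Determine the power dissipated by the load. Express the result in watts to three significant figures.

With r and R in series, I = ε/(r+R); the load dissipates I²R.
I = ε / (r + R) = 12.5 / (0.0708 + 0.475) = 22.90 A
P_load = I² R = (22.90)² × 0.475 = 249.1 W

249 W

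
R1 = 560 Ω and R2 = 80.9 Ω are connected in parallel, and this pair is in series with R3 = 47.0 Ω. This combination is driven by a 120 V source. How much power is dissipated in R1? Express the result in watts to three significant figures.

9.28 W

Collapse the R1‖R2 pair into one equivalent R_p; then R_p and R3 form a series string.
R_p = (560×80.9)/(560+80.9) = 70.69 Ω
R_total = R_p + 47.0 = 70.69 + 47.0 = 117.7 Ω
I = V / R_total = 120 / 117.7 = 1.020 A
Voltage across the parallel pair: V_p = I × R_p = 1.020 × 70.69 = 72.08 V
R1 sits across V_p; its power is V_p²/R.
P_R1 = (72.08)² / 560 = 9.277 W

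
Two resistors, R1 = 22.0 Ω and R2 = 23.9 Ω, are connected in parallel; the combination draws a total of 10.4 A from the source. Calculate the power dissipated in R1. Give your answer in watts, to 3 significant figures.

We need the common branch voltage; get it from I_total × R_eq, then P = V²/R for the branch.
1/R_eq = 1/22.0 + 1/23.9 ⇒ R_eq = 11.46 Ω
V = I_total × R_eq = 10.40 × 11.46 = 119.1 V
P_R1 = V² / R1 = (119.1)² / 22.0 = 645.1 W

645 W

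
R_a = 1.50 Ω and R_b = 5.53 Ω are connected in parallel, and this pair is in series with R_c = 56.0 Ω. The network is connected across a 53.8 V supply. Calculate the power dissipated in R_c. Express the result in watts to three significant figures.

Collapse the R_a‖R_b pair into one equivalent R_p; then R_p and R_c form a series string.
R_p = (1.50×5.53)/(1.50+5.53) = 1.180 Ω
R_total = R_p + 56.0 = 1.180 + 56.0 = 57.18 Ω
I = V / R_total = 53.8 / 57.18 = 0.9409 A
R_c carries the full series current, so P = I²R.
P_R_c = (0.9409)² × 56.0 = 49.58 W

49.6 W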